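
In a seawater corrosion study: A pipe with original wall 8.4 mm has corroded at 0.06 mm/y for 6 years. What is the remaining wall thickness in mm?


Remaining wall = original − CR × time
t = 8.4 − 0.06*6 = 8.4 − 0.36 = 8.04 mm

8.04 mm


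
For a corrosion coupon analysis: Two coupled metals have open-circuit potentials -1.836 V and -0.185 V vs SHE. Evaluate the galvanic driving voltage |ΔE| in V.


Driving voltage is the absolute potential difference.
|ΔE| = |-1.836 − (-0.185)| = 1.651 V

1.651 V


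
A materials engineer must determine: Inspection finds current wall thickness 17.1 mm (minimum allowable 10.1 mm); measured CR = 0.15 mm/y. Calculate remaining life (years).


Apply the remaining-life relation: RL = (t_current − t_min) / CR
RL = (17.1 − 10.1) / 0.15 = 7.0 / 0.15 = 46.7 years

46.7 years


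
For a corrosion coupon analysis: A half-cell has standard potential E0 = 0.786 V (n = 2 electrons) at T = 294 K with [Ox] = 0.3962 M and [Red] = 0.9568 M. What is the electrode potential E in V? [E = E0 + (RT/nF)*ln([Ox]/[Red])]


Apply the Nernst equation: E = E0 + (RT/nF)*ln([Ox]/[Red])
Step 1: RT/nF = 8.314*294/(2*96485) = 0.01266682 V
Step 2: [Ox]/[Red] = 0.3962/0.9568 = 0.414089
Step 3: ln(0.414089) = -0.881674
Step 4: correction = 0.01266682 * -0.881674 = -0.011 V
E = 0.786 + -0.011 = 0.775 V

0.775 V


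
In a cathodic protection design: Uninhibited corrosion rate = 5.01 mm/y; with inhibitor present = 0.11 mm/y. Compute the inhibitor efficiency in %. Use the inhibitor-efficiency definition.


Apply the inhibitor-efficiency definition: IE = (CR_blank − CR_inh)/CR_blank × 100
IE = (5.01 − 0.11) / 5.01 × 100
IE = 4.9 / 5.01 × 100 = 97.8 %

97.8 %


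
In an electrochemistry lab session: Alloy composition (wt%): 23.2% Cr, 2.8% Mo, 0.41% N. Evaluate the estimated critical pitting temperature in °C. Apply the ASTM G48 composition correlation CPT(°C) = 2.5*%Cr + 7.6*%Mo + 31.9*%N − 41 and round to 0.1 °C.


Apply the ASTM G48 empirical CPT estimate: CPT(°C) = 2.5*%Cr + 7.6*%Mo + 31.9*%N − 41
2.5*23.2 = 58; 7.6*2.8 = 21.28; 31.9*0.41 = 13.079
CPT = 58 + 21.28 + 13.079 − 41 = 51.359 °C
Rounded to 0.1 °C: CPT ≈ 51.4 °C

51.4 °C


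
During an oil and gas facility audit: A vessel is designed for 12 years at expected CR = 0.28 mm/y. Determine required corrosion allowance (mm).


Corrosion allowance = CR × design life
CA = 0.28 * 12 = 3.36 mm

3.36 mm


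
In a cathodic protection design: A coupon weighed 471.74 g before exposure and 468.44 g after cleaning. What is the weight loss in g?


Weight loss = initial − final
WL = 471.74 − 468.44 = 3.3 g

3.3 g


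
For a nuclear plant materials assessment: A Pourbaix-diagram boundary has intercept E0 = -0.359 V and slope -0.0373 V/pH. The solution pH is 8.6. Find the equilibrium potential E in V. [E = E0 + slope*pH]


Apply the Pourbaix line equation: E = E0 + slope*pH
E = -0.359 + (-0.0373)*8.6 = -0.359 + (-0.32078) = -0.67978 V
Rounded to 3 decimal places: E = -0.680 V

-0.680 V


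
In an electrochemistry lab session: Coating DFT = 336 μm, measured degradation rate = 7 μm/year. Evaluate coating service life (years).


Service life = thickness / degradation rate
Life = 336 / 7 = 48.0 years

48.0 years


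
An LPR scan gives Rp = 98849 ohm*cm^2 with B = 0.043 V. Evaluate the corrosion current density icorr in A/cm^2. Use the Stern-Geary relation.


Apply the Stern-Geary relation: icorr = B / Rp
icorr = 0.043 / 98849 = 4.35×10^-7 A/cm^2

4.35×10^-7 A/cm^2


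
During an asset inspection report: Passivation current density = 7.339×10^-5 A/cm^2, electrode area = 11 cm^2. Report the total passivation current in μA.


I = i_pass * A, then convert A → μA (×10^6)
I = 7.339×10^-5 * 11 * 10^6 = 807.29 μA

807.29 μA


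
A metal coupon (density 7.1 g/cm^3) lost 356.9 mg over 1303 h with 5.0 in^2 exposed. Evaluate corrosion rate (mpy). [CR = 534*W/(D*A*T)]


Apply the mpy weight-loss relation: CR = 534 * W / (D * A * T)
Numerator: 534 * 356.9 = 190584.6
Denominator: 7.1 * 5.0 * 1303 = 46256.5
CR = 190584.6 / 46256.5 = 4.12 mpy

4.12 mpy


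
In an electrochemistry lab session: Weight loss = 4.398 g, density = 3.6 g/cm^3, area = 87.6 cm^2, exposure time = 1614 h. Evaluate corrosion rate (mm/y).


Apply the mm/y weight-loss relation: CR = 87600 * W / (D * A * T)
Numerator: 87600 * 4.398 = 385264.8
Denominator: 3.6 * 87.6 * 1614 = 508991.04
CR = 385264.8 / 508991.04 = 0.7569 mm/y

0.7569 mm/y


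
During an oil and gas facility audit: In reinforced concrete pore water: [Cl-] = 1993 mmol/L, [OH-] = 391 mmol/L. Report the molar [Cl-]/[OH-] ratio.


Threshold parameter = [Cl-] / [OH-] (molar basis; both in mmol/L, so units cancel)
Ratio = 1993 / 391 = 5.1

5.1


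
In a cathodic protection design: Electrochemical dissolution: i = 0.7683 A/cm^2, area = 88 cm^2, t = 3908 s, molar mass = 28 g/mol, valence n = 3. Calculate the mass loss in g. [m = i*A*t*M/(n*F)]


Apply Faraday's law: m = i*A*t*M / (n*F)
Total charge passed Q = i*A*t = 0.7683*88*3908 = 264221.4432 C
m = Q*M/(n*F) = 264221.4432*28/(3*96485) = 25.559 g

25.559 g


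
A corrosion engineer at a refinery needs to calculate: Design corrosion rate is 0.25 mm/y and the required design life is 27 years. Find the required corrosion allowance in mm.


Corrosion allowance = CR × design life
CA = 0.25 * 27 = 6.75 mm

6.75 mm


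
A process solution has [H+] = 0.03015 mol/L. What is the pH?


pH = −log10[H+]
pH = −log10(0.03015) = 1.52

1.52


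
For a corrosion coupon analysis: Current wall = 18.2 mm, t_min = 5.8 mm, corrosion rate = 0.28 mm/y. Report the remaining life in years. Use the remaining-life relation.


Apply the remaining-life relation: RL = (t_current − t_min) / CR
RL = (18.2 − 5.8) / 0.28 = 12.4 / 0.28 = 44.3 years

44.3 years


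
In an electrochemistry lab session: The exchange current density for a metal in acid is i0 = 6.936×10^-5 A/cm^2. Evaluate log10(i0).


i0 = 6.936×10^-5 A/cm^2
log10(i0) = -4.159

-4.159


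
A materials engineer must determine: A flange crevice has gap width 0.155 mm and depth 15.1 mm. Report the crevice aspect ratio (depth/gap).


Aspect ratio = depth / gap
Ratio = 15.1 / 0.155 = 97.4

97.4


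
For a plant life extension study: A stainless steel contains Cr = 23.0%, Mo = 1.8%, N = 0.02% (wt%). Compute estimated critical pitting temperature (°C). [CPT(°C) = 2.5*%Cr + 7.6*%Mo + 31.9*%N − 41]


Apply the ASTM G48 empirical CPT estimate: CPT(°C) = 2.5*%Cr + 7.6*%Mo + 31.9*%N − 41
2.5*23.0 = 57.5; 7.6*1.8 = 13.68; 31.9*0.02 = 0.638
CPT = 57.5 + 13.68 + 0.638 − 41 = 30.818 °C
Rounded to 0.1 °C: CPT ≈ 30.8 °C

30.8 °C


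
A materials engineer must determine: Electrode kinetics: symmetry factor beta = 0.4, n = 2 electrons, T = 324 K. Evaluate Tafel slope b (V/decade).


Apply the Tafel slope relation: b = 2.303*R*T/(beta*n*F)
Numerator: 2.303 * 8.314 * 324 = 6203.67
Denominator: 0.4 * 2 * 96485 = 77188.0
b = 6203.67 / 77188.0 = 0.0804 V/decade

0.0804 V/decade


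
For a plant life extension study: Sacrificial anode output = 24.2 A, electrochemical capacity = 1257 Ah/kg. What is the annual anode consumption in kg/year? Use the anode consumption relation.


Annual consumption = current * hours per year / capacity
Rate = 24.2 * 8760 / 1257 = 168.6 kg/year

168.6 kg/year


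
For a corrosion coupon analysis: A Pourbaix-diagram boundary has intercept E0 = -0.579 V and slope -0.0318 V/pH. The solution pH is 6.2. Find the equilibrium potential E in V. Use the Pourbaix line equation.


Apply the Pourbaix line equation: E = E0 + slope*pH
E = -0.579 + (-0.0318)*6.2 = -0.579 + (-0.19716) = -0.77616 V
Rounded to 3 decimal places: E = -0.776 V

-0.776 V


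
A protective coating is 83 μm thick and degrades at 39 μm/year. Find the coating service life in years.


Service life = thickness / degradation rate
Life = 83 / 39 = 2.1 years

2.1 years


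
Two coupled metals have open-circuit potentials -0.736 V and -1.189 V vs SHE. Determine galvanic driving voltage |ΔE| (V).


Driving voltage is the absolute potential difference.
|ΔE| = |-0.736 − (-1.189)| = 0.453 V

0.453 V


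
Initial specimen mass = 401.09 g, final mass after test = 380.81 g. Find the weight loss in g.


Weight loss = initial − final
WL = 401.09 − 380.81 = 20.28 g

20.28 g


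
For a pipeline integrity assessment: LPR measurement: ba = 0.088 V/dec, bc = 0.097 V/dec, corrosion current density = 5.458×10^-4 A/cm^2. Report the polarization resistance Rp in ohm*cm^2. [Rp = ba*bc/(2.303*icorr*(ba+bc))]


Apply the Stern-Geary equation: Rp = ba*bc / (2.303*icorr*(ba+bc))
ba*bc = 0.088*0.097 = 0.008536
ba+bc = 0.185; 2.303*icorr*(ba+bc) = 2.303*5.458×10^-4*0.185 = 2.3254082×10^-4
Rp = 0.008536 / 2.3254082×10^-4 = 36.71 ohm*cm^2

36.71 ohm*cm^2


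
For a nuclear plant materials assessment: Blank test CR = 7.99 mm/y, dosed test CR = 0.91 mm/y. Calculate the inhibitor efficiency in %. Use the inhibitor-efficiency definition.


Apply the inhibitor-efficiency definition: IE = (CR_blank − CR_inh)/CR_blank × 100
IE = (7.99 − 0.91) / 7.99 × 100
IE = 7.08 / 7.99 × 100 = 88.6 %

88.6 %


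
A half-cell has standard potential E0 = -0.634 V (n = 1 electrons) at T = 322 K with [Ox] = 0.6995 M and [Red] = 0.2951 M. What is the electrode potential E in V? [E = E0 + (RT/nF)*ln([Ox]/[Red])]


Apply the Nernst equation: E = E0 + (RT/nF)*ln([Ox]/[Red])
Step 1: RT/nF = 8.314*322/(1*96485) = 0.02774636 V
Step 2: [Ox]/[Red] = 0.6995/0.2951 = 2.370383
Step 3: ln(2.370383) = 0.863052
Step 4: correction = 0.02774636 * 0.863052 = 0.024 V
E = -0.634 + 0.024 = -0.61 V

-0.61 V


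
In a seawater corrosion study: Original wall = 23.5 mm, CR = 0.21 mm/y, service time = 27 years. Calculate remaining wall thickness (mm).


Remaining wall = original − CR × time
t = 23.5 − 0.21*27 = 23.5 − 5.67 = 17.83 mm

17.83 mm


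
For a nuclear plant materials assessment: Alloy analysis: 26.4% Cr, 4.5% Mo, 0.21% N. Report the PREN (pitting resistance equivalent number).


Apply the PREN formula: PREN = Cr + 3.3*Mo + 16*N
PREN = 26.4 + 3.3*4.5 + 16*0.21
PREN = 26.4 + 14.85 + 3.36 = 44.61

44.61


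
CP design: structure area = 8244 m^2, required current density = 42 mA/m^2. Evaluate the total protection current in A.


I = area * current density, then convert mA → A (÷1000)
I = 8244 * 42 / 1000 = 346.25 A

346.25 A


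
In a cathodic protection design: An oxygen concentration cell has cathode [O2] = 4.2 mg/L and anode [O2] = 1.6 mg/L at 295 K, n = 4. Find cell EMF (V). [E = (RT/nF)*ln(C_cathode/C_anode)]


Apply the Nernst concentration-cell relation: E = (RT/nF)*ln(C_cathode/C_anode)
RT/nF = 8.314*295/(4*96485) = 0.00635495 V
ln(4.2/1.6) = 0.96508
E = 0.00635495 * 0.96508 = 0.00613 V

0.00613 V


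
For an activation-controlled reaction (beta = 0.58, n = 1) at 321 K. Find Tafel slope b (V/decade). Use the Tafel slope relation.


Apply the Tafel slope relation: b = 2.303*R*T/(beta*n*F)
Numerator: 2.303 * 8.314 * 321 = 6146.23
Denominator: 0.58 * 1 * 96485 = 55961.3
b = 6146.23 / 55961.3 = 0.11 V/decade

0.11 V/decade


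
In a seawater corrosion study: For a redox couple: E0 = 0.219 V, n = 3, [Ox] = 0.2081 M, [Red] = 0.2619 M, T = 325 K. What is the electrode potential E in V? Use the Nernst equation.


Apply the Nernst equation: E = E0 + (RT/nF)*ln([Ox]/[Red])
Step 1: RT/nF = 8.314*325/(3*96485) = 0.00933496 V
Step 2: [Ox]/[Red] = 0.2081/0.2619 = 0.794578
Step 3: ln(0.794578) = -0.229944
Step 4: correction = 0.00933496 * -0.229944 = -0.0021 V
E = 0.219 + -0.0021 = 0.2169 V

0.2169 V


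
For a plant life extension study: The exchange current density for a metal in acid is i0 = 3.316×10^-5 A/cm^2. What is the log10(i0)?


i0 = 3.316×10^-5 A/cm^2
log10(i0) = -4.479

-4.479


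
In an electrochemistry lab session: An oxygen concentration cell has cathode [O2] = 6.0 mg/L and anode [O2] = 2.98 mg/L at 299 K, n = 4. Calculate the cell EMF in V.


Apply the Nernst concentration-cell relation: E = (RT/nF)*ln(C_cathode/C_anode)
RT/nF = 8.314*299/(4*96485) = 0.00644112 V
ln(6.0/2.98) = 0.69984
E = 0.00644112 * 0.69984 = 0.00451 V

0.00451 V


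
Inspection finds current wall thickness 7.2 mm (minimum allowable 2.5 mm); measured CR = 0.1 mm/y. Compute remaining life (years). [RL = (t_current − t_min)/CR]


Apply the remaining-life relation: RL = (t_current − t_min) / CR
RL = (7.2 − 2.5) / 0.1 = 4.7 / 0.1 = 47.0 years

47.0 years


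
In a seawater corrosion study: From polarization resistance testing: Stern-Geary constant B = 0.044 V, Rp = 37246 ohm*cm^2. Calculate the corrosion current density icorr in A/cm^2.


Apply the Stern-Geary relation: icorr = B / Rp
icorr = 0.044 / 37246 = 1.181×10^-6 A/cm^2

1.181×10^-6 A/cm^2


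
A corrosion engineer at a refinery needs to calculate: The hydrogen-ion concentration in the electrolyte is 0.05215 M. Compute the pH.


pH = −log10[H+]
pH = −log10(0.05215) = 1.28

1.28


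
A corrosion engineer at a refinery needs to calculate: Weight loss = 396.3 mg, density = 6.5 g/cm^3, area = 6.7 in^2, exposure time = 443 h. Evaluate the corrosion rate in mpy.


Apply the mpy weight-loss relation: CR = 534 * W / (D * A * T)
Numerator: 534 * 396.3 = 211624.2
Denominator: 6.5 * 6.7 * 443 = 19292.65
CR = 211624.2 / 19292.65 = 10.96916 mpy

10.96916 mpy


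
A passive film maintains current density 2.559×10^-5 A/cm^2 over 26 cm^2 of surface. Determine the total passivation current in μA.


I = i_pass * A, then convert A → μA (×10^6)
I = 2.559×10^-5 * 26 * 10^6 = 665.34 μA

665.34 μA


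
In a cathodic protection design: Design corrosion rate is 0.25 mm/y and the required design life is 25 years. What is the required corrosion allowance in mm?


Corrosion allowance = CR × design life
CA = 0.25 * 25 = 6.25 mm

6.25 mm


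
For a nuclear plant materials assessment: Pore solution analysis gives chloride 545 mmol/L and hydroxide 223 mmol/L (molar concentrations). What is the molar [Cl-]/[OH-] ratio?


Threshold parameter = [Cl-] / [OH-] (molar basis; both in mmol/L, so units cancel)
Ratio = 545 / 223 = 2.44

2.44


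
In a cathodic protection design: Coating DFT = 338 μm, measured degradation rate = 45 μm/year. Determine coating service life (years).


Service life = thickness / degradation rate
Life = 338 / 45 = 7.5 years

7.5 years


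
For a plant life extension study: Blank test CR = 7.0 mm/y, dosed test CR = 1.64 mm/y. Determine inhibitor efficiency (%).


Apply the inhibitor-efficiency definition: IE = (CR_blank − CR_inh)/CR_blank × 100
IE = (7.0 − 1.64) / 7.0 × 100
IE = 5.36 / 7.0 × 100 = 76.6 %

76.6 %


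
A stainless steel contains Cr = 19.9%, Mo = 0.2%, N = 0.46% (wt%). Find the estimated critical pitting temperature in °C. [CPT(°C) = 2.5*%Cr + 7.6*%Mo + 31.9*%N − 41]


Apply the ASTM G48 empirical CPT estimate: CPT(°C) = 2.5*%Cr + 7.6*%Mo + 31.9*%N − 41
2.5*19.9 = 49.75; 7.6*0.2 = 1.52; 31.9*0.46 = 14.674
CPT = 49.75 + 1.52 + 14.674 − 41 = 24.944 °C
Rounded to 0.1 °C: CPT ≈ 24.9 °C

24.9 °C


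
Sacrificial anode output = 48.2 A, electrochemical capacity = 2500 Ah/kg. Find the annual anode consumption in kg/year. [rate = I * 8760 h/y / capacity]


Annual consumption = current * hours per year / capacity
Rate = 48.2 * 8760 / 2500 = 168.9 kg/year

168.9 kg/year


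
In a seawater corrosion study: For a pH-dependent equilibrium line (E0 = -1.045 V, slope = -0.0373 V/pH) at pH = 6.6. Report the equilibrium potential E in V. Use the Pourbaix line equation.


Apply the Pourbaix line equation: E = E0 + slope*pH
E = -1.045 + (-0.0373)*6.6 = -1.045 + (-0.24618) = -1.29118 V
Rounded to 3 decimal places: E = -1.291 V

-1.291 V


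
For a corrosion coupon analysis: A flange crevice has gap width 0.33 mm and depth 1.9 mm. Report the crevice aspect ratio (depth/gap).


Aspect ratio = depth / gap
Ratio = 1.9 / 0.33 = 5.8

5.8


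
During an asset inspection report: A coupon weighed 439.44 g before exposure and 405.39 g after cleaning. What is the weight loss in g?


Weight loss = initial − final
WL = 439.44 − 405.39 = 34.05 g

34.05 g


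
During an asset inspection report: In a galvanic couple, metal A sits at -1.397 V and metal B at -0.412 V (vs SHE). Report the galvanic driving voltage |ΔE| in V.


Driving voltage is the absolute potential difference.
|ΔE| = |-1.397 − (-0.412)| = 0.985 V

0.985 V


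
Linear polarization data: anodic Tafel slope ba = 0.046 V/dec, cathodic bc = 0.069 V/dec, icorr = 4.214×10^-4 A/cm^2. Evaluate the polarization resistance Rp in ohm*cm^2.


Apply the Stern-Geary equation: Rp = ba*bc / (2.303*icorr*(ba+bc))
ba*bc = 0.046*0.069 = 0.003174
ba+bc = 0.115; 2.303*icorr*(ba+bc) = 2.303*4.214×10^-4*0.115 = 1.1160568×10^-4
Rp = 0.003174 / 1.1160568×10^-4 = 28.4 ohm*cm^2

28.4 ohm*cm^2


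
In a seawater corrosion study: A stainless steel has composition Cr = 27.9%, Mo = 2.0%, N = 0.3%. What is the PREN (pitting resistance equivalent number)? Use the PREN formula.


Apply the PREN formula: PREN = Cr + 3.3*Mo + 16*N
PREN = 27.9 + 3.3*2.0 + 16*0.3
PREN = 27.9 + 6.6 + 4.8 = 39.3

39.3


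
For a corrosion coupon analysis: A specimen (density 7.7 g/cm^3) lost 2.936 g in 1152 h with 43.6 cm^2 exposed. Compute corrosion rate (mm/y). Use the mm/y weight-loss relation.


Apply the mm/y weight-loss relation: CR = 87600 * W / (D * A * T)
Numerator: 87600 * 2.936 = 257193.6
Denominator: 7.7 * 43.6 * 1152 = 386749.44
CR = 257193.6 / 386749.44 = 0.665 mm/y

0.665 mm/y


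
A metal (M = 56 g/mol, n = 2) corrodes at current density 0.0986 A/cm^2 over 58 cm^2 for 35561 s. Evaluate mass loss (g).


Apply Faraday's law: m = i*A*t*M / (n*F)
Total charge passed Q = i*A*t = 0.0986*58*35561 = 203366.2468 C
m = Q*M/(n*F) = 203366.2468*56/(2*96485) = 59.017 g

59.017 g


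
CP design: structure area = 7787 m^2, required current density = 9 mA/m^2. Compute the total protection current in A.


I = area * current density, then convert mA → A (÷1000)
I = 7787 * 9 / 1000 = 70.08 A

70.08 A


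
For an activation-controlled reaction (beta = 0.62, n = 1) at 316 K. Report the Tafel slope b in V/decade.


Apply the Tafel slope relation: b = 2.303*R*T/(beta*n*F)
Numerator: 2.303 * 8.314 * 316 = 6050.5
Denominator: 0.62 * 1 * 96485 = 59820.7
b = 6050.5 / 59820.7 = 0.101 V/decade

0.101 V/decade


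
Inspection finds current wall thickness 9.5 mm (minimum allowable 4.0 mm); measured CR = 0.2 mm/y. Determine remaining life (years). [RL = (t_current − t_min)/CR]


Apply the remaining-life relation: RL = (t_current − t_min) / CR
RL = (9.5 − 4.0) / 0.2 = 5.5 / 0.2 = 27.5 years

27.5 years


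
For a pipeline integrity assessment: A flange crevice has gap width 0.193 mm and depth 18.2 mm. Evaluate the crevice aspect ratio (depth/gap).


Aspect ratio = depth / gap
Ratio = 18.2 / 0.193 = 94.3

94.3


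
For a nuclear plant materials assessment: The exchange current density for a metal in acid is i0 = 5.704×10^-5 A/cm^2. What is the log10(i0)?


i0 = 5.704×10^-5 A/cm^2
log10(i0) = -4.244

-4.244


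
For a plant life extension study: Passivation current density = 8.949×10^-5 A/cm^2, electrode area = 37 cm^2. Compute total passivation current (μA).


I = i_pass * A, then convert A → μA (×10^6)
I = 8.949×10^-5 * 37 * 10^6 = 3311.13 μA

3311.13 μA


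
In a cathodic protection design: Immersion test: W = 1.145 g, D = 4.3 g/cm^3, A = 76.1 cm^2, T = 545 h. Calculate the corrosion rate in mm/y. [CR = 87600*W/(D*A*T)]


Apply the mm/y weight-loss relation: CR = 87600 * W / (D * A * T)
Numerator: 87600 * 1.145 = 100302.0
Denominator: 4.3 * 76.1 * 545 = 178340.35
CR = 100302.0 / 178340.35 = 0.56242 mm/y

0.56242 mm/y


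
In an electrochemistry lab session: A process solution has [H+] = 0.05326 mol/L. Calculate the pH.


pH = −log10[H+]
pH = −log10(0.05326) = 1.27

1.27


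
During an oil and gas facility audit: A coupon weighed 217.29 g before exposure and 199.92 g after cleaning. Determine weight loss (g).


Weight loss = initial − final
WL = 217.29 − 199.92 = 17.37 g

17.37 g


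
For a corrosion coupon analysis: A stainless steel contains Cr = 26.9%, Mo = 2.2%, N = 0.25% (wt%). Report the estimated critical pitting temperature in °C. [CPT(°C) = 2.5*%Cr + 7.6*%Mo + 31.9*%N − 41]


Apply the ASTM G48 empirical CPT estimate: CPT(°C) = 2.5*%Cr + 7.6*%Mo + 31.9*%N − 41
2.5*26.9 = 67.25; 7.6*2.2 = 16.72; 31.9*0.25 = 7.975
CPT = 67.25 + 16.72 + 7.975 − 41 = 50.945 °C
Rounded to 0.1 °C: CPT ≈ 50.9 °C

50.9 °C


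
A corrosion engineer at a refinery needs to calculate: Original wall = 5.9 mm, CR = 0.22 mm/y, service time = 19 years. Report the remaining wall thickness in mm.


Remaining wall = original − CR × time
t = 5.9 − 0.22*19 = 5.9 − 4.18 = 1.72 mm

1.72 mm


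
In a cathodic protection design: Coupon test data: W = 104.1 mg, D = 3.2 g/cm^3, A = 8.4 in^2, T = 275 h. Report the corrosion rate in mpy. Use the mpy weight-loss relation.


Apply the mpy weight-loss relation: CR = 534 * W / (D * A * T)
Numerator: 534 * 104.1 = 55589.4
Denominator: 3.2 * 8.4 * 275 = 7392.0
CR = 55589.4 / 7392.0 = 7.52021 mpy

7.52021 mpy


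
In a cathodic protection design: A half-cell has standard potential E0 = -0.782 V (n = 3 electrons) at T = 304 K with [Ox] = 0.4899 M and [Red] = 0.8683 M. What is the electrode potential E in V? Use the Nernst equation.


Apply the Nernst equation: E = E0 + (RT/nF)*ln([Ox]/[Red])
Step 1: RT/nF = 8.314*304/(3*96485) = 0.00873178 V
Step 2: [Ox]/[Red] = 0.4899/0.8683 = 0.564206
Step 3: ln(0.564206) = -0.572336
Step 4: correction = 0.00873178 * -0.572336 = -0.005 V
E = -0.782 + -0.005 = -0.787 V

-0.787 V


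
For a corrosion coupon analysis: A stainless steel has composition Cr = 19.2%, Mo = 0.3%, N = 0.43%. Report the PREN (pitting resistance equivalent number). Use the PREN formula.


Apply the PREN formula: PREN = Cr + 3.3*Mo + 16*N
PREN = 19.2 + 3.3*0.3 + 16*0.43
PREN = 19.2 + 0.99 + 6.88 = 27.07

27.07


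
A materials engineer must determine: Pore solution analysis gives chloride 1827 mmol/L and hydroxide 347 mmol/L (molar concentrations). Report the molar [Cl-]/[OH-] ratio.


Threshold parameter = [Cl-] / [OH-] (molar basis; both in mmol/L, so units cancel)
Ratio = 1827 / 347 = 5.27

5.27


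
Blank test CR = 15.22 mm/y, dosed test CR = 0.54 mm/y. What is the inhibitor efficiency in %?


Apply the inhibitor-efficiency definition: IE = (CR_blank − CR_inh)/CR_blank × 100
IE = (15.22 − 0.54) / 15.22 × 100
IE = 14.68 / 15.22 × 100 = 96.5 %

96.5 %


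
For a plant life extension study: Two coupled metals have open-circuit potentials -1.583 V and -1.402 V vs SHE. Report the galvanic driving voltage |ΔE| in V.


Driving voltage is the absolute potential difference.
|ΔE| = |-1.583 − (-1.402)| = 0.181 V

0.181 V


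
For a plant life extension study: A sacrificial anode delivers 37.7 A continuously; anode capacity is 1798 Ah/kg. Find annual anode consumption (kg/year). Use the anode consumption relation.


Annual consumption = current * hours per year / capacity
Rate = 37.7 * 8760 / 1798 = 183.7 kg/year

183.7 kg/year


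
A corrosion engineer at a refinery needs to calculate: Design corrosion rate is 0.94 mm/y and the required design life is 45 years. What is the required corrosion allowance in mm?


Corrosion allowance = CR × design life
CA = 0.94 * 45 = 42.3 mm

42.3 mm


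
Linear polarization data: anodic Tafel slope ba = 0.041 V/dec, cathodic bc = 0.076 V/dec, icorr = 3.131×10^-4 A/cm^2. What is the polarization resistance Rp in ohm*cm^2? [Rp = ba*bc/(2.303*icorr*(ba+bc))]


Apply the Stern-Geary equation: Rp = ba*bc / (2.303*icorr*(ba+bc))
ba*bc = 0.041*0.076 = 0.003116
ba+bc = 0.117; 2.303*icorr*(ba+bc) = 2.303*3.131×10^-4*0.117 = 8.4365108×10^-5
Rp = 0.003116 / 8.4365108×10^-5 = 36.9 ohm*cm^2

36.9 ohm*cm^2


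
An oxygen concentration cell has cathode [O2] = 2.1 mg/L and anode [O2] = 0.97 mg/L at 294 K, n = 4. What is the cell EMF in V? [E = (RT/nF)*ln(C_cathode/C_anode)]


Apply the Nernst concentration-cell relation: E = (RT/nF)*ln(C_cathode/C_anode)
RT/nF = 8.314*294/(4*96485) = 0.00633341 V
ln(2.1/0.97) = 0.7724
E = 0.00633341 * 0.7724 = 0.00489 V

0.00489 V


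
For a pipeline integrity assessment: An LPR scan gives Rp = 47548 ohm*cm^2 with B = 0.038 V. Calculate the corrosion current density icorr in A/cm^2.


Apply the Stern-Geary relation: icorr = B / Rp
icorr = 0.038 / 47548 = 7.992×10^-7 A/cm^2

7.992×10^-7 A/cm^2


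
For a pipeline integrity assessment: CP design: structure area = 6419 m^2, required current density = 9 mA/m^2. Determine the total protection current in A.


I = area * current density, then convert mA → A (÷1000)
I = 6419 * 9 / 1000 = 57.77 A

57.77 A


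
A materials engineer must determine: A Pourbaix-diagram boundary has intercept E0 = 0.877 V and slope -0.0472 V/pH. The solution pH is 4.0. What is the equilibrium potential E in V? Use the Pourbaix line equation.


Apply the Pourbaix line equation: E = E0 + slope*pH
E = 0.877 + (-0.0472)*4.0 = 0.877 + (-0.1888) = 0.6882 V
Rounded to 3 decimal places: E = 0.688 V

0.688 V


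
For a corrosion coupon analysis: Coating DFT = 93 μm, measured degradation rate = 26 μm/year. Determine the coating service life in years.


Service life = thickness / degradation rate
Life = 93 / 26 = 3.6 years

3.6 years


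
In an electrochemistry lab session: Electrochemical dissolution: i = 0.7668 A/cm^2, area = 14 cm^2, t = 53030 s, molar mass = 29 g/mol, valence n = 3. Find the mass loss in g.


Apply Faraday's law: m = i*A*t*M / (n*F)
Total charge passed Q = i*A*t = 0.7668*14*53030 = 569287.656 C
m = Q*M/(n*F) = 569287.656*29/(3*96485) = 57.03595 g

57.03595 g


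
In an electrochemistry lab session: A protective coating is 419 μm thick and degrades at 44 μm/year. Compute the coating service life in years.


Service life = thickness / degradation rate
Life = 419 / 44 = 9.5 years

9.5 years


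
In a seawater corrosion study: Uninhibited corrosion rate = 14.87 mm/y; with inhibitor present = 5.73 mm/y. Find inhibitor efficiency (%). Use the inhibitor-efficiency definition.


Apply the inhibitor-efficiency definition: IE = (CR_blank − CR_inh)/CR_blank × 100
IE = (14.87 − 5.73) / 14.87 × 100
IE = 9.14 / 14.87 × 100 = 61.5 %

61.5 %


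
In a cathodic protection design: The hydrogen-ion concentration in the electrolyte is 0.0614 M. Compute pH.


pH = −log10[H+]
pH = −log10(0.0614) = 1.21

1.21


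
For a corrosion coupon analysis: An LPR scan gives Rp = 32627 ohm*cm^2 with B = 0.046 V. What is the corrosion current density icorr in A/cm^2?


Apply the Stern-Geary relation: icorr = B / Rp
icorr = 0.046 / 32627 = 1.41×10^-6 A/cm^2

1.41×10^-6 A/cm^2


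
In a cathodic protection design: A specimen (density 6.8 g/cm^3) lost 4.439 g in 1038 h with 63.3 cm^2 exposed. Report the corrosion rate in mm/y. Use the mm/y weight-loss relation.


Apply the mm/y weight-loss relation: CR = 87600 * W / (D * A * T)
Numerator: 87600 * 4.439 = 388856.4
Denominator: 6.8 * 63.3 * 1038 = 446796.72
CR = 388856.4 / 446796.72 = 0.87032 mm/y

0.87032 mm/y


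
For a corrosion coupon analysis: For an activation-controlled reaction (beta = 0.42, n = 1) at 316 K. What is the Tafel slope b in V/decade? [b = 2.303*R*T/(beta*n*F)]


Apply the Tafel slope relation: b = 2.303*R*T/(beta*n*F)
Numerator: 2.303 * 8.314 * 316 = 6050.5
Denominator: 0.42 * 1 * 96485 = 40523.7
b = 6050.5 / 40523.7 = 0.1493 V/decade

0.1493 V/decade


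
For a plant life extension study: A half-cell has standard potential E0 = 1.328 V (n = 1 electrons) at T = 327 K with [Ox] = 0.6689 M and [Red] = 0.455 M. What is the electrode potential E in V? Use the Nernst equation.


Apply the Nernst equation: E = E0 + (RT/nF)*ln([Ox]/[Red])
Step 1: RT/nF = 8.314*327/(1*96485) = 0.02817721 V
Step 2: [Ox]/[Red] = 0.6689/0.455 = 1.47011
Step 3: ln(1.47011) = 0.385337
Step 4: correction = 0.02817721 * 0.385337 = 0.0109 V
E = 1.328 + 0.0109 = 1.3389 V

1.3389 V


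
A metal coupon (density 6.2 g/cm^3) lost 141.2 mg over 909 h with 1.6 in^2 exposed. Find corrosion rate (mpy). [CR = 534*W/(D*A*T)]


Apply the mpy weight-loss relation: CR = 534 * W / (D * A * T)
Numerator: 534 * 141.2 = 75400.8
Denominator: 6.2 * 1.6 * 909 = 9017.28
CR = 75400.8 / 9017.28 = 8.36181 mpy

8.36181 mpy


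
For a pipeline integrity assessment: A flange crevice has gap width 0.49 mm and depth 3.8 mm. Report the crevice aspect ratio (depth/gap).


Aspect ratio = depth / gap
Ratio = 3.8 / 0.49 = 7.8

7.8


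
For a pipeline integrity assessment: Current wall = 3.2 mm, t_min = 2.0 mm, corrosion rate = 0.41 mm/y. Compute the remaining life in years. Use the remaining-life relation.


Apply the remaining-life relation: RL = (t_current − t_min) / CR
RL = (3.2 − 2.0) / 0.41 = 1.2 / 0.41 = 2.9 years

2.9 years


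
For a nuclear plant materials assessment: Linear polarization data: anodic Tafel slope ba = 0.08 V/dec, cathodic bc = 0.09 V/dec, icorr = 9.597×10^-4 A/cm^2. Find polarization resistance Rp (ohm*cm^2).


Apply the Stern-Geary equation: Rp = ba*bc / (2.303*icorr*(ba+bc))
ba*bc = 0.08*0.09 = 0.0072
ba+bc = 0.17; 2.303*icorr*(ba+bc) = 2.303*9.597×10^-4*0.17 = 3.7573215×10^-4
Rp = 0.0072 / 3.7573215×10^-4 = 19.2 ohm*cm^2

19.2 ohm*cm^2


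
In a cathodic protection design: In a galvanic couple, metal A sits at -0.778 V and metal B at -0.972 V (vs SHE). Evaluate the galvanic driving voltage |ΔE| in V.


Driving voltage is the absolute potential difference.
|ΔE| = |-0.778 − (-0.972)| = 0.194 V

0.194 V


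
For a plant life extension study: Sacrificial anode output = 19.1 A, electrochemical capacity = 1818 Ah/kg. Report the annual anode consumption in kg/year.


Annual consumption = current * hours per year / capacity
Rate = 19.1 * 8760 / 1818 = 92.0 kg/year

92.0 kg/year


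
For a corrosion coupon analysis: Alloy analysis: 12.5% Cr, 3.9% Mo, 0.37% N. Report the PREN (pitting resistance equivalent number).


Apply the PREN formula: PREN = Cr + 3.3*Mo + 16*N
PREN = 12.5 + 3.3*3.9 + 16*0.37
PREN = 12.5 + 12.87 + 5.92 = 31.29

31.29


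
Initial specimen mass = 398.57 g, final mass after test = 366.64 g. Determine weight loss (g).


Weight loss = initial − final
WL = 398.57 − 366.64 = 31.93 g

31.93 g


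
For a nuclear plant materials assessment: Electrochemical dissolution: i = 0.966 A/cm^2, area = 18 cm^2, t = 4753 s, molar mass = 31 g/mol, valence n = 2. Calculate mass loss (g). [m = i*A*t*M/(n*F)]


Apply Faraday's law: m = i*A*t*M / (n*F)
Total charge passed Q = i*A*t = 0.966*18*4753 = 82645.164 C
m = Q*M/(n*F) = 82645.164*31/(2*96485) = 13.277 g

13.277 g


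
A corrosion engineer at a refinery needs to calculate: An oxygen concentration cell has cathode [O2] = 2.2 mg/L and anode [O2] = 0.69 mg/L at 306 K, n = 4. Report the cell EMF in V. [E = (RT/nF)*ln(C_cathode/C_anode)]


Apply the Nernst concentration-cell relation: E = (RT/nF)*ln(C_cathode/C_anode)
RT/nF = 8.314*306/(4*96485) = 0.00659192 V
ln(2.2/0.69) = 1.15952
E = 0.00659192 * 1.15952 = 0.00764 V

0.00764 V


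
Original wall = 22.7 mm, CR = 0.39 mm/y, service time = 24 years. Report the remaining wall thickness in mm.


Remaining wall = original − CR × time
t = 22.7 − 0.39*24 = 22.7 − 9.36 = 13.34 mm

13.34 mm


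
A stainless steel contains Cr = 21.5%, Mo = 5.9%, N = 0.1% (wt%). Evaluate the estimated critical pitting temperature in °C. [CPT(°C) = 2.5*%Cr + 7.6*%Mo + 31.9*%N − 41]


Apply the ASTM G48 empirical CPT estimate: CPT(°C) = 2.5*%Cr + 7.6*%Mo + 31.9*%N − 41
2.5*21.5 = 53.75; 7.6*5.9 = 44.84; 31.9*0.1 = 3.19
CPT = 53.75 + 44.84 + 3.19 − 41 = 60.78 °C
Rounded to 0.1 °C: CPT ≈ 60.8 °C

60.8 °C


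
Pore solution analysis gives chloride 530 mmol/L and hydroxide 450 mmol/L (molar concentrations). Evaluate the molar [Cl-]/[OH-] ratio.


Threshold parameter = [Cl-] / [OH-] (molar basis; both in mmol/L, so units cancel)
Ratio = 530 / 450 = 1.18

1.18


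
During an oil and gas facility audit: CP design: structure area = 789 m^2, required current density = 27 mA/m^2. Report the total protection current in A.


I = area * current density, then convert mA → A (÷1000)
I = 789 * 27 / 1000 = 21.3 A

21.3 A


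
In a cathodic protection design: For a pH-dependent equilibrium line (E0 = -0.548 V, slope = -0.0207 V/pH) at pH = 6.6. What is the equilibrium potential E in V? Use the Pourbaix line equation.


Apply the Pourbaix line equation: E = E0 + slope*pH
E = -0.548 + (-0.0207)*6.6 = -0.548 + (-0.13662) = -0.68462 V
Rounded to 4 decimal places: E = -0.6846 V

-0.6846 V


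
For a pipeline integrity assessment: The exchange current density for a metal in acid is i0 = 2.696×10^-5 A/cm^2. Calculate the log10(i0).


i0 = 2.696×10^-5 A/cm^2
log10(i0) = -4.569

-4.569


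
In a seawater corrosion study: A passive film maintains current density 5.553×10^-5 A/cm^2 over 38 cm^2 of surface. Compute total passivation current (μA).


I = i_pass * A, then convert A → μA (×10^6)
I = 5.553×10^-5 * 38 * 10^6 = 2110.14 μA

2110.14 μA


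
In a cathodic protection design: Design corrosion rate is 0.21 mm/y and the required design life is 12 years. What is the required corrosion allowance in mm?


Corrosion allowance = CR × design life
CA = 0.21 * 12 = 2.52 mm

2.52 mm


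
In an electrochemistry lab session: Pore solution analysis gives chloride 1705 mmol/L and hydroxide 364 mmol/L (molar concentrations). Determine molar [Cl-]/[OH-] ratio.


Threshold parameter = [Cl-] / [OH-] (molar basis; both in mmol/L, so units cancel)
Ratio = 1705 / 364 = 4.68

4.68


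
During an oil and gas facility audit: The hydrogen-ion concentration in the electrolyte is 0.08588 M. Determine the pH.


pH = −log10[H+]
pH = −log10(0.08588) = 1.07

1.07


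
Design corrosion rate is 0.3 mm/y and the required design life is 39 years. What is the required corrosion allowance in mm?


Corrosion allowance = CR × design life
CA = 0.3 * 39 = 11.7 mm

11.7 mm


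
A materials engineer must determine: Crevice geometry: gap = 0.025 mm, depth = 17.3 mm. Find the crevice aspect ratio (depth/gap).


Aspect ratio = depth / gap
Ratio = 17.3 / 0.025 = 692.0

692.0


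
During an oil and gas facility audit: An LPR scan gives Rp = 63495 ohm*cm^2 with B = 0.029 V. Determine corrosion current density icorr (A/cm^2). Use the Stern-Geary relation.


Apply the Stern-Geary relation: icorr = B / Rp
icorr = 0.029 / 63495 = 4.567×10^-7 A/cm^2

4.567×10^-7 A/cm^2


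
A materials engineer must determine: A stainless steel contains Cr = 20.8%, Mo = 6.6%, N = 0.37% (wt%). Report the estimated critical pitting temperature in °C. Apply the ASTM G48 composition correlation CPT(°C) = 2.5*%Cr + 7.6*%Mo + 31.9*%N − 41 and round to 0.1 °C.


Apply the ASTM G48 empirical CPT estimate: CPT(°C) = 2.5*%Cr + 7.6*%Mo + 31.9*%N − 41
2.5*20.8 = 52; 7.6*6.6 = 50.16; 31.9*0.37 = 11.803
CPT = 52 + 50.16 + 11.803 − 41 = 72.963 °C
Rounded to 0.1 °C: CPT ≈ 73.0 °C

73.0 °C


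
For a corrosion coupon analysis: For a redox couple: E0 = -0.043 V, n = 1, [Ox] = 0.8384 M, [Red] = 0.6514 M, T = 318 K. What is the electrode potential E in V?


Apply the Nernst equation: E = E0 + (RT/nF)*ln([Ox]/[Red])
Step 1: RT/nF = 8.314*318/(1*96485) = 0.02740169 V
Step 2: [Ox]/[Red] = 0.8384/0.6514 = 1.287074
Step 3: ln(1.287074) = 0.252371
Step 4: correction = 0.02740169 * 0.252371 = 0.0069 V
E = -0.043 + 0.0069 = -0.0361 V

-0.0361 V


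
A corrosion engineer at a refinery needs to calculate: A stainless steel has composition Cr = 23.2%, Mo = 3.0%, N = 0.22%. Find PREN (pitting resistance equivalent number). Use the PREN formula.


Apply the PREN formula: PREN = Cr + 3.3*Mo + 16*N
PREN = 23.2 + 3.3*3.0 + 16*0.22
PREN = 23.2 + 9.9 + 3.52 = 36.62

36.62


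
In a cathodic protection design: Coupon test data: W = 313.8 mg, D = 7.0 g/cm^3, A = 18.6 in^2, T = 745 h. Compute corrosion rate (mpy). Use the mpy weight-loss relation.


Apply the mpy weight-loss relation: CR = 534 * W / (D * A * T)
Numerator: 534 * 313.8 = 167569.2
Denominator: 7.0 * 18.6 * 745 = 96999.0
CR = 167569.2 / 96999.0 = 1.728 mpy

1.728 mpy


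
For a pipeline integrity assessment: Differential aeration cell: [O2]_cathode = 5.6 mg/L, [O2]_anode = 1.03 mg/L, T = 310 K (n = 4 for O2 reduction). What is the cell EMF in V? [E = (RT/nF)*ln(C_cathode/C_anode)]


Apply the Nernst concentration-cell relation: E = (RT/nF)*ln(C_cathode/C_anode)
RT/nF = 8.314*310/(4*96485) = 0.00667808 V
ln(5.6/1.03) = 1.69321
E = 0.00667808 * 1.69321 = 0.01131 V

0.01131 V


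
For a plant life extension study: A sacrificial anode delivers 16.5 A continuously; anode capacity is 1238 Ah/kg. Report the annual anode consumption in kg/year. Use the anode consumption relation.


Annual consumption = current * hours per year / capacity
Rate = 16.5 * 8760 / 1238 = 116.8 kg/year

116.8 kg/year


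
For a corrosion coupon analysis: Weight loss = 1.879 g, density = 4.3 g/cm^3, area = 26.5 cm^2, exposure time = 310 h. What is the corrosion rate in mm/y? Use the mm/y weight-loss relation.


Apply the mm/y weight-loss relation: CR = 87600 * W / (D * A * T)
Numerator: 87600 * 1.879 = 164600.4
Denominator: 4.3 * 26.5 * 310 = 35324.5
CR = 164600.4 / 35324.5 = 4.65967 mm/y

4.65967 mm/y


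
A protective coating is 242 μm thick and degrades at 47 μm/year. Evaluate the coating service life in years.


Service life = thickness / degradation rate
Life = 242 / 47 = 5.1 years

5.1 years


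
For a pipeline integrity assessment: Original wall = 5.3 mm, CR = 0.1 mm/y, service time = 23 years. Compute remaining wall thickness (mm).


Remaining wall = original − CR × time
t = 5.3 − 0.1*23 = 5.3 − 2.3 = 3.0 mm

3.0 mm


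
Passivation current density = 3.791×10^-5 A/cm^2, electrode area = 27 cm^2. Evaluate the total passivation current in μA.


I = i_pass * A, then convert A → μA (×10^6)
I = 3.791×10^-5 * 27 * 10^6 = 1023.57 μA

1023.57 μA


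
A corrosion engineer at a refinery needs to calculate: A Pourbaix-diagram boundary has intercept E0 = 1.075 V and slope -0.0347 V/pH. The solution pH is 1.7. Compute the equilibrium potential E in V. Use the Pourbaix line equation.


Apply the Pourbaix line equation: E = E0 + slope*pH
E = 1.075 + (-0.0347)*1.7 = 1.075 + (-0.05899) = 1.01601 V
Rounded to 4 decimal places: E = 1.0160 V

1.0160 V


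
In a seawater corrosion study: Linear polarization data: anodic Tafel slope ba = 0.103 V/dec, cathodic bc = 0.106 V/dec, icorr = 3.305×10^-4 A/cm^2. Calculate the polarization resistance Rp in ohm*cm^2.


Apply the Stern-Geary equation: Rp = ba*bc / (2.303*icorr*(ba+bc))
ba*bc = 0.103*0.106 = 0.010918
ba+bc = 0.209; 2.303*icorr*(ba+bc) = 2.303*3.305×10^-4*0.209 = 1.5907857×10^-4
Rp = 0.010918 / 1.5907857×10^-4 = 68.63 ohm*cm^2

68.63 ohm*cm^2


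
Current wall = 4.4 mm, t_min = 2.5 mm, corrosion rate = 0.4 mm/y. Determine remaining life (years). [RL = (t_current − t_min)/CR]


Apply the remaining-life relation: RL = (t_current − t_min) / CR
RL = (4.4 − 2.5) / 0.4 = 1.9 / 0.4 = 4.8 years

4.8 years


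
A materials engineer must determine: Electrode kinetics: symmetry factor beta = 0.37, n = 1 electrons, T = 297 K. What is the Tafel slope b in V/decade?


Apply the Tafel slope relation: b = 2.303*R*T/(beta*n*F)
Numerator: 2.303 * 8.314 * 297 = 5686.7
Denominator: 0.37 * 1 * 96485 = 35699.45
b = 5686.7 / 35699.45 = 0.1593 V/decade

0.1593 V/decade


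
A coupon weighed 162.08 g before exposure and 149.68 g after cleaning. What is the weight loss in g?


Weight loss = initial − final
WL = 162.08 − 149.68 = 12.4 g

12.4 g
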